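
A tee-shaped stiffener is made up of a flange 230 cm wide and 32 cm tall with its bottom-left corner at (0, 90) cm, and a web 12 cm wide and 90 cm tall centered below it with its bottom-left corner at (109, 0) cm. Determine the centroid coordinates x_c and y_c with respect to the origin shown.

x_c = 115.00 cm, y_c = 98.19 cm

web: A = 12 × 90 = 1080.00, centroid at (115.00, 45.00).
flange: A = 230 × 32 = 7360.00, centroid at (115.00, 106.00).
ΣA = 8440.00 cm², ΣAx_c = 970600.00 cm³, ΣAy_c = 828760.00 cm³.
x_c = 970600.00/8440.00 = 115.00 cm; y_c = 828760.00/8440.00 = 98.19 cm.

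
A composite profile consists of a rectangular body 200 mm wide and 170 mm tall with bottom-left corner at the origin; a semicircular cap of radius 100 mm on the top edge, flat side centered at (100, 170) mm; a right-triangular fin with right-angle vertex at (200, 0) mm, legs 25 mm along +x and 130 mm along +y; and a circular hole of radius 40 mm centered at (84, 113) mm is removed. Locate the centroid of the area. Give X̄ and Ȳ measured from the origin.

X̄ = 105.54 mm, Ȳ = 123.73 mm

rectangular body: A = 200 × 170 = 34000.00, centroid at (100.00, 85.00).
semicircular top: A = ½π·100² = 15707.96, centroid at (100.00, 212.44).
triangular fin: A = ½·25·130 = 1625.00, centroid at (208.33, 43.33).
hole: A = −π·40² = -5026.55, centroid at (84.00, 113.00).
ΣA = 46306.42 mm², ΣAX̄ = 4887107.94 mm³, ΣAȲ = 5729437.14 mm³.
X̄ = 4887107.94/46306.42 = 105.54 mm; Ȳ = 5729437.14/46306.42 = 123.73 mm.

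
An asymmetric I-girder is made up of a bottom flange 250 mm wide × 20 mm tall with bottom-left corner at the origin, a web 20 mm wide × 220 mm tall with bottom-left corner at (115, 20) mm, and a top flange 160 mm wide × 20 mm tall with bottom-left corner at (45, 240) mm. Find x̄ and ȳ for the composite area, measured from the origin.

bottom flange: A = 250 × 20 = 5000.00, centroid at (125.00, 10.00).
web: A = 20 × 220 = 4400.00, centroid at (125.00, 130.00).
top flange: A = 160 × 20 = 3200.00, centroid at (125.00, 250.00).
ΣA = 12600.00 mm², ΣAx̄ = 1575000.00 mm³, ΣAȳ = 1422000.00 mm³.
x̄ = 1575000.00/12600.00 = 125.00 mm; ȳ = 1422000.00/12600.00 = 112.86 mm.

x̄ = 125.00 mm, ȳ = 112.86 mm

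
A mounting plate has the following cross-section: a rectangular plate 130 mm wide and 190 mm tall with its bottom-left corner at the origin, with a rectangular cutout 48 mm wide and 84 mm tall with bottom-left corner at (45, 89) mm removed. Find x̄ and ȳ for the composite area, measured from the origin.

Part | A | x̄ᵢ | ȳᵢ | A·x̄ᵢ | A·ȳᵢ
plate | 24700.00 | 65.00 | 95.00 | 1605500.00 | 2346500.00
hole | -4032.00 | 69.00 | 131.00 | -278208.00 | -528192.00
Σ | 20668.00 |  |  | 1327292.00 | 1818308.00
x̄ = 1327292.00 / 20668.00 = 64.22 mm
ȳ = 1818308.00 / 20668.00 = 87.98 mm

x̄ = 64.22 mm, ȳ = 87.98 mm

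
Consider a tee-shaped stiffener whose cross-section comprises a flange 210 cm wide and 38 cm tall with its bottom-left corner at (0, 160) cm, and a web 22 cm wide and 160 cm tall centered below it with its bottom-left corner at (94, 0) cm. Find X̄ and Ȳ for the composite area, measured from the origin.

X̄ = 105.00 cm, Ȳ = 148.70 cm

web: A = 22 × 160 = 3520.00, centroid at (105.00, 80.00).
flange: A = 210 × 38 = 7980.00, centroid at (105.00, 179.00).
ΣA = 11500.00 cm²
ΣAX̄ = (3520.00)(105.00) + (7980.00)(105.00) = 1207500.00 cm³
ΣAȲ = (3520.00)(80.00) + (7980.00)(179.00) = 1710020.00 cm³
X̄ = 1207500.00 / 11500.00 = 105.00 cm
Ȳ = 1710020.00 / 11500.00 = 148.70 cm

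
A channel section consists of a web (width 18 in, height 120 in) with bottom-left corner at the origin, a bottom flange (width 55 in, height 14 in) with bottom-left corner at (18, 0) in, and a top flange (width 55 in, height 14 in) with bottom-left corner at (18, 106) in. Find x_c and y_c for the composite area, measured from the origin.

Part | A | x̄ᵢ | ȳᵢ | A·x̄ᵢ | A·ȳᵢ
web | 2160.00 | 9.00 | 60.00 | 19440.00 | 129600.00
bottom flange | 770.00 | 45.50 | 7.00 | 35035.00 | 5390.00
top flange | 770.00 | 45.50 | 113.00 | 35035.00 | 87010.00
Σ | 3700.00 |  |  | 89510.00 | 222000.00
x_c = 89510.00 / 3700.00 = 24.19 in
y_c = 222000.00 / 3700.00 = 60.00 in

x_c = 24.19 in, y_c = 60.00 in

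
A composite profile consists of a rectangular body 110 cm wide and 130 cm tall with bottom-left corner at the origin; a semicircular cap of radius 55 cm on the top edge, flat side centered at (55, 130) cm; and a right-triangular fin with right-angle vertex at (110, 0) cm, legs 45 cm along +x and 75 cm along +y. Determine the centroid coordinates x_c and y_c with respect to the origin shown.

x_c = 60.70 cm, y_c = 81.99 cm

rectangular body: A = 110 × 130 = 14300.00, centroid at (55.00, 65.00).
semicircular top: A = ½π·55² = 4751.66, centroid at (55.00, 153.34).
triangular fin: A = ½·45·75 = 1687.50, centroid at (125.00, 25.00).
ΣA = 20739.16 cm², ΣAx_c = 1258778.74 cm³, ΣAy_c = 1700319.82 cm³.
x_c = 1258778.74/20739.16 = 60.70 cm; y_c = 1700319.82/20739.16 = 81.99 cm.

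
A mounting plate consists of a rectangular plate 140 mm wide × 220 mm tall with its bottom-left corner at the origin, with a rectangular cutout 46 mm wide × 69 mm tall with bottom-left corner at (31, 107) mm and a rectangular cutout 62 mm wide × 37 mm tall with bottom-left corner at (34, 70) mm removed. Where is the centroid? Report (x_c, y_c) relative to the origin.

x_c = 72.46 mm, y_c = 108.00 mm

Part | A | x̄ᵢ | ȳᵢ | A·x̄ᵢ | A·ȳᵢ
plate | 30800.00 | 70.00 | 110.00 | 2156000.00 | 3388000.00
hole 1 | -3174.00 | 54.00 | 141.50 | -171396.00 | -449121.00
hole 2 | -2294.00 | 65.00 | 88.50 | -149110.00 | -203019.00
Σ | 25332.00 |  |  | 1835494.00 | 2735860.00
x_c = 1835494.00 / 25332.00 = 72.46 mm
y_c = 2735860.00 / 25332.00 = 108.00 mm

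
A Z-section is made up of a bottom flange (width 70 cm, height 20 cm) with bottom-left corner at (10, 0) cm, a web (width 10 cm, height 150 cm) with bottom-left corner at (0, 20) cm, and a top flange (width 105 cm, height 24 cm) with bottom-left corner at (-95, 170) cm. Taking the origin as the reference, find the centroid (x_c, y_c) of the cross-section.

bottom flange: A = 70 × 20 = 1400.00, centroid at (45.00, 10.00).
web: A = 10 × 150 = 1500.00, centroid at (5.00, 95.00).
top flange: A = 105 × 24 = 2520.00, centroid at (-42.50, 182.00).
ΣA = 5420.00 cm²
ΣAx_c = (1400.00)(45.00) + (1500.00)(5.00) + (2520.00)(-42.50) = -36600.00 cm³
ΣAy_c = (1400.00)(10.00) + (1500.00)(95.00) + (2520.00)(182.00) = 615140.00 cm³
x_c = -36600.00 / 5420.00 = -6.75 cm
y_c = 615140.00 / 5420.00 = 113.49 cm

x_c = -6.75 cm, y_c = 113.49 cm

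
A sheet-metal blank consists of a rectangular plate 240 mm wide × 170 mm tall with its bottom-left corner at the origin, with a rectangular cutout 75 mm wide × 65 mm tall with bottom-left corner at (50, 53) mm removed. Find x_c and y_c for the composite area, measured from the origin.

Part | A | x̄ᵢ | ȳᵢ | A·x̄ᵢ | A·ȳᵢ
plate | 40800.00 | 120.00 | 85.00 | 4896000.00 | 3468000.00
hole | -4875.00 | 87.50 | 85.50 | -426562.50 | -416812.50
Σ | 35925.00 |  |  | 4469437.50 | 3051187.50
x_c = 4469437.50 / 35925.00 = 124.41 mm
y_c = 3051187.50 / 35925.00 = 84.93 mm

x_c = 124.41 mm, y_c = 84.93 mm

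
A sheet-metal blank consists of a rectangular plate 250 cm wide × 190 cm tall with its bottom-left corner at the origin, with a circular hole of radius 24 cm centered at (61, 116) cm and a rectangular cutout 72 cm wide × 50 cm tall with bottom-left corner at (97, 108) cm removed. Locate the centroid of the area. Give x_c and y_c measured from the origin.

plate: A = 250 × 190 = 47500.00, centroid at (125.00, 95.00).
hole 1: A = −π·24² = -1809.56, centroid at (61.00, 116.00).
hole 2: A = −(72 × 50) = -3600.00, centroid at (133.00, 133.00).
ΣA = 42090.44 cm²
ΣAx_c = (47500.00)(125.00) + (-1809.56)(61.00) + (-3600.00)(133.00) = 5348317.00 cm³
ΣAy_c = (47500.00)(95.00) + (-1809.56)(116.00) + (-3600.00)(133.00) = 3823791.35 cm³
x_c = 5348317.00 / 42090.44 = 127.07 cm
y_c = 3823791.35 / 42090.44 = 90.85 cm

x_c = 127.07 cm, y_c = 90.85 cm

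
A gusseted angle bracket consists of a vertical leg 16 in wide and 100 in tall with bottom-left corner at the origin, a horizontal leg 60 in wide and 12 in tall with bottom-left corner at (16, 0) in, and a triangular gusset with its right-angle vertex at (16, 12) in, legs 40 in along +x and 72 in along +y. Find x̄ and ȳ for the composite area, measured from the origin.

x̄ = 23.45 in, ȳ = 36.21 in

vertical leg: A = 16 × 100 = 1600.00, centroid at (8.00, 50.00).
horizontal leg: A = 60 × 12 = 720.00, centroid at (46.00, 6.00).
gusset: A = ½·40·72 = 1440.00, centroid at (29.33, 36.00).
ΣA = 3760.00 in², ΣAx̄ = 88160.00 in³, ΣAȳ = 136160.00 in³.
x̄ = 88160.00/3760.00 = 23.45 in; ȳ = 136160.00/3760.00 = 36.21 in.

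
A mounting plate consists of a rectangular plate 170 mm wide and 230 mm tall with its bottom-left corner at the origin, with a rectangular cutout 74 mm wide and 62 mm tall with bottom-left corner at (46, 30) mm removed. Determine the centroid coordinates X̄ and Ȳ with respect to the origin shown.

plate: A = 170 × 230 = 39100.00, centroid at (85.00, 115.00).
hole: A = −(74 × 62) = -4588.00, centroid at (83.00, 61.00).
ΣA = 34512.00 mm²
ΣAX̄ = (39100.00)(85.00) + (-4588.00)(83.00) = 2942696.00 mm³
ΣAȲ = (39100.00)(115.00) + (-4588.00)(61.00) = 4216632.00 mm³
X̄ = 2942696.00 / 34512.00 = 85.27 mm
Ȳ = 4216632.00 / 34512.00 = 122.18 mm

X̄ = 85.27 mm, Ȳ = 122.18 mm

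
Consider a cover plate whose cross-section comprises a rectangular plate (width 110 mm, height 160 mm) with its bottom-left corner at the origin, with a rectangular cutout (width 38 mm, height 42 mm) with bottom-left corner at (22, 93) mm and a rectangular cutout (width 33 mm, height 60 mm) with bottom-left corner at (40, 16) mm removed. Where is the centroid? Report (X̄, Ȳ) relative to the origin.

plate: A = 110 × 160 = 17600.00, centroid at (55.00, 80.00).
hole 1: A = −(38 × 42) = -1596.00, centroid at (41.00, 114.00).
hole 2: A = −(33 × 60) = -1980.00, centroid at (56.50, 46.00).
ΣA = 14024.00 mm², ΣAX̄ = 790694.00 mm³, ΣAȲ = 1134976.00 mm³.
X̄ = 790694.00/14024.00 = 56.38 mm; Ȳ = 1134976.00/14024.00 = 80.93 mm.

X̄ = 56.38 mm, Ȳ = 80.93 mm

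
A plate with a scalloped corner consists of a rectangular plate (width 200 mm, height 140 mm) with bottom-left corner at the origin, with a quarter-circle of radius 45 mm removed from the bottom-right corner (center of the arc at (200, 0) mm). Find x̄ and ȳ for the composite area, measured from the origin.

Part | A | x̄ᵢ | ȳᵢ | A·x̄ᵢ | A·ȳᵢ
plate | 28000.00 | 100.00 | 70.00 | 2800000.00 | 1960000.00
removed quarter-circle | -1590.43 | 180.90 | 19.10 | -287711.26 | -30375.00
Σ | 26409.57 |  |  | 2512288.74 | 1929625.00
x̄ = 2512288.74 / 26409.57 = 95.13 mm
ȳ = 1929625.00 / 26409.57 = 73.07 mm

x̄ = 95.13 mm, ȳ = 73.07 mm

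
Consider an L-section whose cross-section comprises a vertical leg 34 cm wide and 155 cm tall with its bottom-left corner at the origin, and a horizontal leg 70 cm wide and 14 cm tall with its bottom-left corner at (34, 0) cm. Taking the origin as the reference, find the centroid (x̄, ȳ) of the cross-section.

vertical leg: A = 34 × 155 = 5270.00, centroid at (17.00, 77.50).
horizontal leg: A = 70 × 14 = 980.00, centroid at (69.00, 7.00).
ΣA = 6250.00 cm²
ΣAx̄ = (5270.00)(17.00) + (980.00)(69.00) = 157210.00 cm³
ΣAȳ = (5270.00)(77.50) + (980.00)(7.00) = 415285.00 cm³
x̄ = 157210.00 / 6250.00 = 25.15 cm
ȳ = 415285.00 / 6250.00 = 66.45 cm

x̄ = 25.15 cm, ȳ = 66.45 cm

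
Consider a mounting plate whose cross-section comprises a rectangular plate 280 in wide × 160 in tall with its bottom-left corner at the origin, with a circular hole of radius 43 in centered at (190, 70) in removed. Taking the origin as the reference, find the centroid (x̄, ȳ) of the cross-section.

plate: A = 280 × 160 = 44800.00, centroid at (140.00, 80.00).
hole: A = −π·43² = -5808.80, centroid at (190.00, 70.00).
ΣA = 38991.20 in²
ΣAx̄ = (44800.00)(140.00) + (-5808.80)(190.00) = 5168327.08 in³
ΣAȳ = (44800.00)(80.00) + (-5808.80)(70.00) = 3177383.66 in³
x̄ = 5168327.08 / 38991.20 = 132.55 in
ȳ = 3177383.66 / 38991.20 = 81.49 in

x̄ = 132.55 in, ȳ = 81.49 in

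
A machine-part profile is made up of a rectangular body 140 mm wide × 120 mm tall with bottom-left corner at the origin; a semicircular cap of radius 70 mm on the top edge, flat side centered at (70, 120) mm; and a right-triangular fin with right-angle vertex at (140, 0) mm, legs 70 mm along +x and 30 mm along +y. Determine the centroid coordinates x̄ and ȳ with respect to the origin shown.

Part | A | x̄ᵢ | ȳᵢ | A·x̄ᵢ | A·ȳᵢ
rectangular body | 16800.00 | 70.00 | 60.00 | 1176000.00 | 1008000.00
semicircular top | 7696.90 | 70.00 | 149.71 | 538783.14 | 1152294.91
triangular fin | 1050.00 | 163.33 | 10.00 | 171500.00 | 10500.00
Σ | 25546.90 |  |  | 1886283.14 | 2170794.91
x̄ = 1886283.14 / 25546.90 = 73.84 mm
ȳ = 2170794.91 / 25546.90 = 84.97 mm

x̄ = 73.84 mm, ȳ = 84.97 mm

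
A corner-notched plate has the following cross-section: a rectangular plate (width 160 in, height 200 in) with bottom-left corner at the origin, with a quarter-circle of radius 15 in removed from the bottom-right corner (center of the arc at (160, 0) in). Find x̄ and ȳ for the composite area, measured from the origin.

x̄ = 79.59 in, ȳ = 100.52 in

Part | A | x̄ᵢ | ȳᵢ | A·x̄ᵢ | A·ȳᵢ
plate | 32000.00 | 80.00 | 100.00 | 2560000.00 | 3200000.00
removed quarter-circle | -176.71 | 153.63 | 6.37 | -27149.33 | -1125.00
Σ | 31823.29 |  |  | 2532850.67 | 3198875.00
x̄ = 2532850.67 / 31823.29 = 79.59 in
ȳ = 3198875.00 / 31823.29 = 100.52 in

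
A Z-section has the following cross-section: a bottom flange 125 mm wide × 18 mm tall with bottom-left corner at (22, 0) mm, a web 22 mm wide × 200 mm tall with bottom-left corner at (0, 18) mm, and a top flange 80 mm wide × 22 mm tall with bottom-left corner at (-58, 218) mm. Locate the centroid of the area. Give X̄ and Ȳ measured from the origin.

bottom flange: A = 125 × 18 = 2250.00, centroid at (84.50, 9.00).
web: A = 22 × 200 = 4400.00, centroid at (11.00, 118.00).
top flange: A = 80 × 22 = 1760.00, centroid at (-18.00, 229.00).
ΣA = 8410.00 mm², ΣAX̄ = 206845.00 mm³, ΣAȲ = 942490.00 mm³.
X̄ = 206845.00/8410.00 = 24.60 mm; Ȳ = 942490.00/8410.00 = 112.07 mm.

X̄ = 24.60 mm, Ȳ = 112.07 mm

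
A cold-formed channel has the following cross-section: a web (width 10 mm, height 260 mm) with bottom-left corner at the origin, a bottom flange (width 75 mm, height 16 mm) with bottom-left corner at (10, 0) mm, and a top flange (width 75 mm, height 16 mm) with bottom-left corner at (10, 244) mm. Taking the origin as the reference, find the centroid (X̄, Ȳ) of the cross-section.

X̄ = 25.40 mm, Ȳ = 130.00 mm

web: A = 10 × 260 = 2600.00, centroid at (5.00, 130.00).
bottom flange: A = 75 × 16 = 1200.00, centroid at (47.50, 8.00).
top flange: A = 75 × 16 = 1200.00, centroid at (47.50, 252.00).
ΣA = 5000.00 mm², ΣAX̄ = 127000.00 mm³, ΣAȲ = 650000.00 mm³.
X̄ = 127000.00/5000.00 = 25.40 mm; Ȳ = 650000.00/5000.00 = 130.00 mm.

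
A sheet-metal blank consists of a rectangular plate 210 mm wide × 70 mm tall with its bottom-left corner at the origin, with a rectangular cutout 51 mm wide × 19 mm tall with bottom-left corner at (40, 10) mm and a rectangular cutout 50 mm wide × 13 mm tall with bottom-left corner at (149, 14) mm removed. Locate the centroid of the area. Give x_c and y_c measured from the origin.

x_c = 104.50 mm, y_c = 36.87 mm

plate: A = 210 × 70 = 14700.00, centroid at (105.00, 35.00).
hole 1: A = −(51 × 19) = -969.00, centroid at (65.50, 19.50).
hole 2: A = −(50 × 13) = -650.00, centroid at (174.00, 20.50).
ΣA = 13081.00 mm², ΣAx_c = 1366930.50 mm³, ΣAy_c = 482279.50 mm³.
x_c = 1366930.50/13081.00 = 104.50 mm; y_c = 482279.50/13081.00 = 36.87 mm.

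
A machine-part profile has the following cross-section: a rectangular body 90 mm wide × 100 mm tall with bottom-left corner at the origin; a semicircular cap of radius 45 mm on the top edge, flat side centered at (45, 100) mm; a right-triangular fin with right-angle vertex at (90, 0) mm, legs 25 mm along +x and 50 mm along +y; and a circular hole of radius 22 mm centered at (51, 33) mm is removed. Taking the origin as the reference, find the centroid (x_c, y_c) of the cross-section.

x_c = 47.15 mm, y_c = 69.92 mm

rectangular body: A = 90 × 100 = 9000.00, centroid at (45.00, 50.00).
semicircular top: A = ½π·45² = 3180.86, centroid at (45.00, 119.10).
triangular fin: A = ½·25·50 = 625.00, centroid at (98.33, 16.67).
hole: A = −π·22² = -1520.53, centroid at (51.00, 33.00).
ΣA = 11285.33 mm²
ΣAx_c = (9000.00)(45.00) + (3180.86)(45.00) + (625.00)(98.33) + (-1520.53)(51.00) = 532050.08 mm³
ΣAy_c = (9000.00)(50.00) + (3180.86)(119.10) + (625.00)(16.67) + (-1520.53)(33.00) = 789075.40 mm³
x_c = 532050.08 / 11285.33 = 47.15 mm
y_c = 789075.40 / 11285.33 = 69.92 mm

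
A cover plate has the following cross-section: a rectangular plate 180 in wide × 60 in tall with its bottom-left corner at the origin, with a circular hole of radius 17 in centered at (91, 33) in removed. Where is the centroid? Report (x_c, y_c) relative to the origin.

plate: A = 180 × 60 = 10800.00, centroid at (90.00, 30.00).
hole: A = −π·17² = -907.92, centroid at (91.00, 33.00).
ΣA = 9892.08 in², ΣAx_c = 889379.25 in³, ΣAy_c = 294038.63 in³.
x_c = 889379.25/9892.08 = 89.91 in; y_c = 294038.63/9892.08 = 29.72 in.

x_c = 89.91 in, y_c = 29.72 in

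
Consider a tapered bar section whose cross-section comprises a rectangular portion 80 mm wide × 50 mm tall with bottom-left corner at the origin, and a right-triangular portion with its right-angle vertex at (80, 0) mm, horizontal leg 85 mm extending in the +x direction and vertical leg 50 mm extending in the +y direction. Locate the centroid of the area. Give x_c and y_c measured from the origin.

x_c = 63.71 mm, y_c = 22.11 mm

rectangular portion: A = 80 × 50 = 4000.00, centroid at (40.00, 25.00).
triangular portion: A = ½·85·50 = 2125.00, centroid at (108.33, 16.67).
ΣA = 6125.00 mm²
ΣAx_c = (4000.00)(40.00) + (2125.00)(108.33) = 390208.33 mm³
ΣAy_c = (4000.00)(25.00) + (2125.00)(16.67) = 135416.67 mm³
x_c = 390208.33 / 6125.00 = 63.71 mm
y_c = 135416.67 / 6125.00 = 22.11 mm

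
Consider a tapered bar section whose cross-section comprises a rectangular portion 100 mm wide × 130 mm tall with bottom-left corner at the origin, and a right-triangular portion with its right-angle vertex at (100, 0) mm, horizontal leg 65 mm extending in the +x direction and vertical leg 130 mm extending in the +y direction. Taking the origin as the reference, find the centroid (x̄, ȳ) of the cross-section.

x̄ = 67.58 mm, ȳ = 59.69 mm

rectangular portion: A = 100 × 130 = 13000.00, centroid at (50.00, 65.00).
triangular portion: A = ½·65·130 = 4225.00, centroid at (121.67, 43.33).
ΣA = 17225.00 mm²
ΣAx̄ = (13000.00)(50.00) + (4225.00)(121.67) = 1164041.67 mm³
ΣAȳ = (13000.00)(65.00) + (4225.00)(43.33) = 1028083.33 mm³
x̄ = 1164041.67 / 17225.00 = 67.58 mm
ȳ = 1028083.33 / 17225.00 = 59.69 mm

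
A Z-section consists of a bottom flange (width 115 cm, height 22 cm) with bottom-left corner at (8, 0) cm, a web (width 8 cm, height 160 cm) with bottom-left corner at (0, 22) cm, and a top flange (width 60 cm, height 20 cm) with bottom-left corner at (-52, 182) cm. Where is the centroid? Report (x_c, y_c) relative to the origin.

x_c = 28.83 cm, y_c = 77.60 cm

bottom flange: A = 115 × 22 = 2530.00, centroid at (65.50, 11.00).
web: A = 8 × 160 = 1280.00, centroid at (4.00, 102.00).
top flange: A = 60 × 20 = 1200.00, centroid at (-22.00, 192.00).
ΣA = 5010.00 cm²
ΣAx_c = (2530.00)(65.50) + (1280.00)(4.00) + (1200.00)(-22.00) = 144435.00 cm³
ΣAy_c = (2530.00)(11.00) + (1280.00)(102.00) + (1200.00)(192.00) = 388790.00 cm³
x_c = 144435.00 / 5010.00 = 28.83 cm
y_c = 388790.00 / 5010.00 = 77.60 cm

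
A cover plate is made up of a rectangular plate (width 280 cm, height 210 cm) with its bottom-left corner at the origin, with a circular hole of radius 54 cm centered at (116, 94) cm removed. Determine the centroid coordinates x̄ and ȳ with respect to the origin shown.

x̄ = 144.43 cm, ȳ = 107.03 cm

plate: A = 280 × 210 = 58800.00, centroid at (140.00, 105.00).
hole: A = −π·54² = -9160.88, centroid at (116.00, 94.00).
ΣA = 49639.12 cm²
ΣAx̄ = (58800.00)(140.00) + (-9160.88)(116.00) = 7169337.44 cm³
ΣAȳ = (58800.00)(105.00) + (-9160.88)(94.00) = 5312876.89 cm³
x̄ = 7169337.44 / 49639.12 = 144.43 cm
ȳ = 5312876.89 / 49639.12 = 107.03 cm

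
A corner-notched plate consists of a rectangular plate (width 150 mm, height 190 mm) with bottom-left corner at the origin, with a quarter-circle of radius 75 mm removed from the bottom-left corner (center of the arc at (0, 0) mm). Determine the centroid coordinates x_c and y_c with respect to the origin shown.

plate: A = 150 × 190 = 28500.00, centroid at (75.00, 95.00).
removed quarter-circle: A = −¼π·75² = -4417.86, centroid at (31.83, 31.83).
ΣA = 24082.14 mm², ΣAx_c = 1996875.00 mm³, ΣAy_c = 2566875.00 mm³.
x_c = 1996875.00/24082.14 = 82.92 mm; y_c = 2566875.00/24082.14 = 106.59 mm.

x_c = 82.92 mm, y_c = 106.59 mm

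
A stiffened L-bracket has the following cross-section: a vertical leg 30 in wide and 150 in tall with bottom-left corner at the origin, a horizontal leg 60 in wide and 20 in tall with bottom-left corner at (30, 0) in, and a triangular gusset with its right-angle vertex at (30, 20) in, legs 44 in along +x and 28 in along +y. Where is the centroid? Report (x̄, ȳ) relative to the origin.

x̄ = 26.44 in, ȳ = 58.20 in

vertical leg: A = 30 × 150 = 4500.00, centroid at (15.00, 75.00).
horizontal leg: A = 60 × 20 = 1200.00, centroid at (60.00, 10.00).
gusset: A = ½·44·28 = 616.00, centroid at (44.67, 29.33).
ΣA = 6316.00 in², ΣAx̄ = 167014.67 in³, ΣAȳ = 367569.33 in³.
x̄ = 167014.67/6316.00 = 26.44 in; ȳ = 367569.33/6316.00 = 58.20 in.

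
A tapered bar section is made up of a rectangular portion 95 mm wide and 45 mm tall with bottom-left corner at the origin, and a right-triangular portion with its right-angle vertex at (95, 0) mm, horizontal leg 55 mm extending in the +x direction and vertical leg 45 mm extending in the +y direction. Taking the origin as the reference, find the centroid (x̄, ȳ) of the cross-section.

rectangular portion: A = 95 × 45 = 4275.00, centroid at (47.50, 22.50).
triangular portion: A = ½·55·45 = 1237.50, centroid at (113.33, 15.00).
ΣA = 5512.50 mm², ΣAx̄ = 343312.50 mm³, ΣAȳ = 114750.00 mm³.
x̄ = 343312.50/5512.50 = 62.28 mm; ȳ = 114750.00/5512.50 = 20.82 mm.

x̄ = 62.28 mm, ȳ = 20.82 mm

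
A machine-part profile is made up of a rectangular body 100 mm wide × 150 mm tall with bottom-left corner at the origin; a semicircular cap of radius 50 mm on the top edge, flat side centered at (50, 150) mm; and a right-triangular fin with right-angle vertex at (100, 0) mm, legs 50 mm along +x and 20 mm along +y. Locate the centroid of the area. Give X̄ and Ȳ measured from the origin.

rectangular body: A = 100 × 150 = 15000.00, centroid at (50.00, 75.00).
semicircular top: A = ½π·50² = 3926.99, centroid at (50.00, 171.22).
triangular fin: A = ½·50·20 = 500.00, centroid at (116.67, 6.67).
ΣA = 19426.99 mm²
ΣAX̄ = (15000.00)(50.00) + (3926.99)(50.00) + (500.00)(116.67) = 1004682.87 mm³
ΣAȲ = (15000.00)(75.00) + (3926.99)(171.22) + (500.00)(6.67) = 1800715.29 mm³
X̄ = 1004682.87 / 19426.99 = 51.72 mm
Ȳ = 1800715.29 / 19426.99 = 92.69 mm

X̄ = 51.72 mm, Ȳ = 92.69 mm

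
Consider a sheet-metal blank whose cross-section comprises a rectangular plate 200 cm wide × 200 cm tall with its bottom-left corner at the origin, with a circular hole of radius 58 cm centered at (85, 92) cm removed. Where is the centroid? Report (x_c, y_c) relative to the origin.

Part | A | x̄ᵢ | ȳᵢ | A·x̄ᵢ | A·ȳᵢ
plate | 40000.00 | 100.00 | 100.00 | 4000000.00 | 4000000.00
hole | -10568.32 | 85.00 | 92.00 | -898307.00 | -972285.23
Σ | 29431.68 |  |  | 3101693.00 | 3027714.77
x_c = 3101693.00 / 29431.68 = 105.39 cm
y_c = 3027714.77 / 29431.68 = 102.87 cm

x_c = 105.39 cm, y_c = 102.87 cm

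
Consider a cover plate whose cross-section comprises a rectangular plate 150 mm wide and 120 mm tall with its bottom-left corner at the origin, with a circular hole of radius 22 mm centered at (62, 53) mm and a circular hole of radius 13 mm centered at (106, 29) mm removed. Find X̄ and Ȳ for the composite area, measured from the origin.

plate: A = 150 × 120 = 18000.00, centroid at (75.00, 60.00).
hole 1: A = −π·22² = -1520.53, centroid at (62.00, 53.00).
hole 2: A = −π·13² = -530.93, centroid at (106.00, 29.00).
ΣA = 15948.54 mm²
ΣAX̄ = (18000.00)(75.00) + (-1520.53)(62.00) + (-530.93)(106.00) = 1199448.60 mm³
ΣAȲ = (18000.00)(60.00) + (-1520.53)(53.00) + (-530.93)(29.00) = 984014.92 mm³
X̄ = 1199448.60 / 15948.54 = 75.21 mm
Ȳ = 984014.92 / 15948.54 = 61.70 mm

X̄ = 75.21 mm, Ȳ = 61.70 mm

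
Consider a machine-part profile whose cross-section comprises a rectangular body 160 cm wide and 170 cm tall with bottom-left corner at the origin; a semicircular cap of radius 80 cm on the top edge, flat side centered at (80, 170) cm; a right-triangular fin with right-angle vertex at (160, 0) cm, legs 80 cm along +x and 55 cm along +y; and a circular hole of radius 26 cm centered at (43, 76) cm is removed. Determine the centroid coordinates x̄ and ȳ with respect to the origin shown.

x̄ = 88.39 cm, ȳ = 113.62 cm

rectangular body: A = 160 × 170 = 27200.00, centroid at (80.00, 85.00).
semicircular top: A = ½π·80² = 10053.10, centroid at (80.00, 203.95).
triangular fin: A = ½·80·55 = 2200.00, centroid at (186.67, 18.33).
hole: A = −π·26² = -2123.72, centroid at (43.00, 76.00).
ΣA = 37329.38 cm²
ΣAx̄ = (27200.00)(80.00) + (10053.10)(80.00) + (2200.00)(186.67) + (-2123.72)(43.00) = 3299594.57 cm³
ΣAȳ = (27200.00)(85.00) + (10053.10)(203.95) + (2200.00)(18.33) + (-2123.72)(76.00) = 4241290.61 cm³
x̄ = 3299594.57 / 37329.38 = 88.39 cm
ȳ = 4241290.61 / 37329.38 = 113.62 cm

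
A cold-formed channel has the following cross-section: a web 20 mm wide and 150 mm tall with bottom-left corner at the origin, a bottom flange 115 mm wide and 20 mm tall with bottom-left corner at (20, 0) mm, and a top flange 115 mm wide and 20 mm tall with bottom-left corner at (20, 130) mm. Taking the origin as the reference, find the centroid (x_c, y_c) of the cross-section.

x_c = 50.86 mm, y_c = 75.00 mm

web: A = 20 × 150 = 3000.00, centroid at (10.00, 75.00).
bottom flange: A = 115 × 20 = 2300.00, centroid at (77.50, 10.00).
top flange: A = 115 × 20 = 2300.00, centroid at (77.50, 140.00).
ΣA = 7600.00 mm², ΣAx_c = 386500.00 mm³, ΣAy_c = 570000.00 mm³.
x_c = 386500.00/7600.00 = 50.86 mm; y_c = 570000.00/7600.00 = 75.00 mm.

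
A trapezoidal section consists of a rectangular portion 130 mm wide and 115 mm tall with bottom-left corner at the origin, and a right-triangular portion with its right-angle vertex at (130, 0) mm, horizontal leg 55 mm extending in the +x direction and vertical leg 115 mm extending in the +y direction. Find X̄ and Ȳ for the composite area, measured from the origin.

Part | A | x̄ᵢ | ȳᵢ | A·x̄ᵢ | A·ȳᵢ
rectangular portion | 14950.00 | 65.00 | 57.50 | 971750.00 | 859625.00
triangular portion | 3162.50 | 148.33 | 38.33 | 469104.17 | 121229.17
Σ | 18112.50 |  |  | 1440854.17 | 980854.17
X̄ = 1440854.17 / 18112.50 = 79.55 mm
Ȳ = 980854.17 / 18112.50 = 54.15 mm

X̄ = 79.55 mm, Ȳ = 54.15 mm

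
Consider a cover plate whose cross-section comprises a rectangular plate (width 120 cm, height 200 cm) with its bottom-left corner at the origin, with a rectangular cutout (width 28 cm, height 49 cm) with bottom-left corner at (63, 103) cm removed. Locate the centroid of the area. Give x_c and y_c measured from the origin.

plate: A = 120 × 200 = 24000.00, centroid at (60.00, 100.00).
hole: A = −(28 × 49) = -1372.00, centroid at (77.00, 127.50).
ΣA = 22628.00 cm², ΣAx_c = 1334356.00 cm³, ΣAy_c = 2225070.00 cm³.
x_c = 1334356.00/22628.00 = 58.97 cm; y_c = 2225070.00/22628.00 = 98.33 cm.

x_c = 58.97 cm, y_c = 98.33 cm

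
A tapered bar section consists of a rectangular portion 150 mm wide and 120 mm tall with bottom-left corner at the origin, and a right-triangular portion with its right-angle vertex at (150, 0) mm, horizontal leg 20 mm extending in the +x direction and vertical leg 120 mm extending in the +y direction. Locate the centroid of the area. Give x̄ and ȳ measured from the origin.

rectangular portion: A = 150 × 120 = 18000.00, centroid at (75.00, 60.00).
triangular portion: A = ½·20·120 = 1200.00, centroid at (156.67, 40.00).
ΣA = 19200.00 mm²
ΣAx̄ = (18000.00)(75.00) + (1200.00)(156.67) = 1538000.00 mm³
ΣAȳ = (18000.00)(60.00) + (1200.00)(40.00) = 1128000.00 mm³
x̄ = 1538000.00 / 19200.00 = 80.10 mm
ȳ = 1128000.00 / 19200.00 = 58.75 mm

x̄ = 80.10 mm, ȳ = 58.75 mm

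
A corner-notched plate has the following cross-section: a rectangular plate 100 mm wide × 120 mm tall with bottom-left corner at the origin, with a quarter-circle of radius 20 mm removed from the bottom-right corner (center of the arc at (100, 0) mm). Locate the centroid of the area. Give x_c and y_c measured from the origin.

x_c = 48.88 mm, y_c = 61.38 mm

Part | A | x̄ᵢ | ȳᵢ | A·x̄ᵢ | A·ȳᵢ
plate | 12000.00 | 50.00 | 60.00 | 600000.00 | 720000.00
removed quarter-circle | -314.16 | 91.51 | 8.49 | -28749.26 | -2666.67
Σ | 11685.84 |  |  | 571250.74 | 717333.33
x_c = 571250.74 / 11685.84 = 48.88 mm
y_c = 717333.33 / 11685.84 = 61.38 mm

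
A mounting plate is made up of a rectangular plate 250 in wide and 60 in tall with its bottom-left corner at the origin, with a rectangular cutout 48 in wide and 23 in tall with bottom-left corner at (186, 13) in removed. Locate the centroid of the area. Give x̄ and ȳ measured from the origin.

plate: A = 250 × 60 = 15000.00, centroid at (125.00, 30.00).
hole: A = −(48 × 23) = -1104.00, centroid at (210.00, 24.50).
ΣA = 13896.00 in²
ΣAx̄ = (15000.00)(125.00) + (-1104.00)(210.00) = 1643160.00 in³
ΣAȳ = (15000.00)(30.00) + (-1104.00)(24.50) = 422952.00 in³
x̄ = 1643160.00 / 13896.00 = 118.25 in
ȳ = 422952.00 / 13896.00 = 30.44 in

x̄ = 118.25 in, ȳ = 30.44 in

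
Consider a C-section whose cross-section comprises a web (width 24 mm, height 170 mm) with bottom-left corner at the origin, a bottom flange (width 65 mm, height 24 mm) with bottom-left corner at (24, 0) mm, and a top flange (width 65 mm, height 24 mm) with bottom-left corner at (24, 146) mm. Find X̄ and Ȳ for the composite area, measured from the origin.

X̄ = 31.28 mm, Ȳ = 85.00 mm

Part | A | x̄ᵢ | ȳᵢ | A·x̄ᵢ | A·ȳᵢ
web | 4080.00 | 12.00 | 85.00 | 48960.00 | 346800.00
bottom flange | 1560.00 | 56.50 | 12.00 | 88140.00 | 18720.00
top flange | 1560.00 | 56.50 | 158.00 | 88140.00 | 246480.00
Σ | 7200.00 |  |  | 225240.00 | 612000.00
X̄ = 225240.00 / 7200.00 = 31.28 mm
Ȳ = 612000.00 / 7200.00 = 85.00 mm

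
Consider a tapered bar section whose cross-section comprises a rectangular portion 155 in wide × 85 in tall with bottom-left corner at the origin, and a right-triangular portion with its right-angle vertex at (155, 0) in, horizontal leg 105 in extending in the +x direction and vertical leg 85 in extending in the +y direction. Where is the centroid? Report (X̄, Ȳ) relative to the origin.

Part | A | x̄ᵢ | ȳᵢ | A·x̄ᵢ | A·ȳᵢ
rectangular portion | 13175.00 | 77.50 | 42.50 | 1021062.50 | 559937.50
triangular portion | 4462.50 | 190.00 | 28.33 | 847875.00 | 126437.50
Σ | 17637.50 |  |  | 1868937.50 | 686375.00
X̄ = 1868937.50 / 17637.50 = 105.96 in
Ȳ = 686375.00 / 17637.50 = 38.92 in

X̄ = 105.96 in, Ȳ = 38.92 in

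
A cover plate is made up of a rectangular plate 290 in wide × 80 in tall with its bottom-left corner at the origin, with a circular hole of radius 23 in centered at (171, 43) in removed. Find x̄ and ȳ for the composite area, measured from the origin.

x̄ = 142.99 in, ȳ = 39.77 in

plate: A = 290 × 80 = 23200.00, centroid at (145.00, 40.00).
hole: A = −π·23² = -1661.90, centroid at (171.00, 43.00).
ΣA = 21538.10 in²
ΣAx̄ = (23200.00)(145.00) + (-1661.90)(171.00) = 3079814.67 in³
ΣAȳ = (23200.00)(40.00) + (-1661.90)(43.00) = 856538.19 in³
x̄ = 3079814.67 / 21538.10 = 142.99 in
ȳ = 856538.19 / 21538.10 = 39.77 in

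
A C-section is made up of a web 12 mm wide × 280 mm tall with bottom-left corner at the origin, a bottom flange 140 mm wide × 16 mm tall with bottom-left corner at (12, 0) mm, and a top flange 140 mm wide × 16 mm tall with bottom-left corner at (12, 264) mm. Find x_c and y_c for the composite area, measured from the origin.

x_c = 49.43 mm, y_c = 140.00 mm

Part | A | x̄ᵢ | ȳᵢ | A·x̄ᵢ | A·ȳᵢ
web | 3360.00 | 6.00 | 140.00 | 20160.00 | 470400.00
bottom flange | 2240.00 | 82.00 | 8.00 | 183680.00 | 17920.00
top flange | 2240.00 | 82.00 | 272.00 | 183680.00 | 609280.00
Σ | 7840.00 |  |  | 387520.00 | 1097600.00
x_c = 387520.00 / 7840.00 = 49.43 mm
y_c = 1097600.00 / 7840.00 = 140.00 mm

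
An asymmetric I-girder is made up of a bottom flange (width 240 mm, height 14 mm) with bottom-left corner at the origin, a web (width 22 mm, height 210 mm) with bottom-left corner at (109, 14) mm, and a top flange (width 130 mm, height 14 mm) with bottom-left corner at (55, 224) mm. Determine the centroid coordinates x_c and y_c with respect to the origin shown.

x_c = 120.00 mm, y_c = 101.40 mm

Part | A | x̄ᵢ | ȳᵢ | A·x̄ᵢ | A·ȳᵢ
bottom flange | 3360.00 | 120.00 | 7.00 | 403200.00 | 23520.00
web | 4620.00 | 120.00 | 119.00 | 554400.00 | 549780.00
top flange | 1820.00 | 120.00 | 231.00 | 218400.00 | 420420.00
Σ | 9800.00 |  |  | 1176000.00 | 993720.00
x_c = 1176000.00 / 9800.00 = 120.00 mm
y_c = 993720.00 / 9800.00 = 101.40 mm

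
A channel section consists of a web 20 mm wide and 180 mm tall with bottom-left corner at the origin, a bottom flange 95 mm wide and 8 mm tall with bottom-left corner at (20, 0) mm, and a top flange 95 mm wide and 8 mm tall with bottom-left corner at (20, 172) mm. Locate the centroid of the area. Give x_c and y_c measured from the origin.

x_c = 27.07 mm, y_c = 90.00 mm

web: A = 20 × 180 = 3600.00, centroid at (10.00, 90.00).
bottom flange: A = 95 × 8 = 760.00, centroid at (67.50, 4.00).
top flange: A = 95 × 8 = 760.00, centroid at (67.50, 176.00).
ΣA = 5120.00 mm²
ΣAx_c = (3600.00)(10.00) + (760.00)(67.50) + (760.00)(67.50) = 138600.00 mm³
ΣAy_c = (3600.00)(90.00) + (760.00)(4.00) + (760.00)(176.00) = 460800.00 mm³
x_c = 138600.00 / 5120.00 = 27.07 mm
y_c = 460800.00 / 5120.00 = 90.00 mm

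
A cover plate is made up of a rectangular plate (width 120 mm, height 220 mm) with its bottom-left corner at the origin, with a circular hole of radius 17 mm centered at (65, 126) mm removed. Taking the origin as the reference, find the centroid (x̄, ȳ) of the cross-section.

x̄ = 59.82 mm, ȳ = 109.43 mm

Part | A | x̄ᵢ | ȳᵢ | A·x̄ᵢ | A·ȳᵢ
plate | 26400.00 | 60.00 | 110.00 | 1584000.00 | 2904000.00
hole | -907.92 | 65.00 | 126.00 | -59014.82 | -114397.95
Σ | 25492.08 |  |  | 1524985.18 | 2789602.05
x̄ = 1524985.18 / 25492.08 = 59.82 mm
ȳ = 2789602.05 / 25492.08 = 109.43 mm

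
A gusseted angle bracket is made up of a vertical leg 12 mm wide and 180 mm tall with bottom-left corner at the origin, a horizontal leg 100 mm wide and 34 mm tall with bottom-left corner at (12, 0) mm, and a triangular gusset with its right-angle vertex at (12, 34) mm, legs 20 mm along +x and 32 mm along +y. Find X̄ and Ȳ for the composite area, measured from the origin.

X̄ = 39.07 mm, Ȳ = 45.32 mm

vertical leg: A = 12 × 180 = 2160.00, centroid at (6.00, 90.00).
horizontal leg: A = 100 × 34 = 3400.00, centroid at (62.00, 17.00).
gusset: A = ½·20·32 = 320.00, centroid at (18.67, 44.67).
ΣA = 5880.00 mm²
ΣAX̄ = (2160.00)(6.00) + (3400.00)(62.00) + (320.00)(18.67) = 229733.33 mm³
ΣAȲ = (2160.00)(90.00) + (3400.00)(17.00) + (320.00)(44.67) = 266493.33 mm³
X̄ = 229733.33 / 5880.00 = 39.07 mm
Ȳ = 266493.33 / 5880.00 = 45.32 mm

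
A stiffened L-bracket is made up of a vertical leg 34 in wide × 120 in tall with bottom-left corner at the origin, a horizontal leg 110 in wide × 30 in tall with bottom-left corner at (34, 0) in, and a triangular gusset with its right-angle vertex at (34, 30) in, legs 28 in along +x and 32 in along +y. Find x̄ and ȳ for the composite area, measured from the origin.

x̄ = 48.86 in, ȳ = 39.92 in

Part | A | x̄ᵢ | ȳᵢ | A·x̄ᵢ | A·ȳᵢ
vertical leg | 4080.00 | 17.00 | 60.00 | 69360.00 | 244800.00
horizontal leg | 3300.00 | 89.00 | 15.00 | 293700.00 | 49500.00
gusset | 448.00 | 43.33 | 40.67 | 19413.33 | 18218.67
Σ | 7828.00 |  |  | 382473.33 | 312518.67
x̄ = 382473.33 / 7828.00 = 48.86 in
ȳ = 312518.67 / 7828.00 = 39.92 in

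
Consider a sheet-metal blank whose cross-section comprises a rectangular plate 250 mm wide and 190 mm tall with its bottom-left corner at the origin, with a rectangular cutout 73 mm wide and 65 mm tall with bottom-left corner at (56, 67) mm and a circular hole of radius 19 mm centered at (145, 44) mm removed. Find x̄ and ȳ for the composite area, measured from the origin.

x̄ = 128.16 mm, ȳ = 95.88 mm

plate: A = 250 × 190 = 47500.00, centroid at (125.00, 95.00).
hole 1: A = −(73 × 65) = -4745.00, centroid at (92.50, 99.50).
hole 2: A = −π·19² = -1134.11, centroid at (145.00, 44.00).
ΣA = 41620.89 mm², ΣAx̄ = 5334140.83 mm³, ΣAȳ = 3990471.44 mm³.
x̄ = 5334140.83/41620.89 = 128.16 mm; ȳ = 3990471.44/41620.89 = 95.88 mm.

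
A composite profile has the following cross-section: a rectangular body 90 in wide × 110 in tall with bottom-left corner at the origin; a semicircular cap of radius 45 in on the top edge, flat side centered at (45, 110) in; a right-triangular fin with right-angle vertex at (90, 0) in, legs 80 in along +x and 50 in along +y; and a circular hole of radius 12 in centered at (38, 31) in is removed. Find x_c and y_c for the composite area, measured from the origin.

rectangular body: A = 90 × 110 = 9900.00, centroid at (45.00, 55.00).
semicircular top: A = ½π·45² = 3180.86, centroid at (45.00, 129.10).
triangular fin: A = ½·80·50 = 2000.00, centroid at (116.67, 16.67).
hole: A = −π·12² = -452.39, centroid at (38.00, 31.00).
ΣA = 14628.47 in², ΣAx_c = 804781.35 in³, ΣAy_c = 974454.15 in³.
x_c = 804781.35/14628.47 = 55.01 in; y_c = 974454.15/14628.47 = 66.61 in.

x_c = 55.01 in, y_c = 66.61 in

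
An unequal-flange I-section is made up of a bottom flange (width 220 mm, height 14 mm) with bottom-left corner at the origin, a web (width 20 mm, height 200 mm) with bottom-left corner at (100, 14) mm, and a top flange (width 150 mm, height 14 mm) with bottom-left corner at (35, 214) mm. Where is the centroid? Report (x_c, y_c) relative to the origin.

bottom flange: A = 220 × 14 = 3080.00, centroid at (110.00, 7.00).
web: A = 20 × 200 = 4000.00, centroid at (110.00, 114.00).
top flange: A = 150 × 14 = 2100.00, centroid at (110.00, 221.00).
ΣA = 9180.00 mm²
ΣAx_c = (3080.00)(110.00) + (4000.00)(110.00) + (2100.00)(110.00) = 1009800.00 mm³
ΣAy_c = (3080.00)(7.00) + (4000.00)(114.00) + (2100.00)(221.00) = 941660.00 mm³
x_c = 1009800.00 / 9180.00 = 110.00 mm
y_c = 941660.00 / 9180.00 = 102.58 mm

x_c = 110.00 mm, y_c = 102.58 mm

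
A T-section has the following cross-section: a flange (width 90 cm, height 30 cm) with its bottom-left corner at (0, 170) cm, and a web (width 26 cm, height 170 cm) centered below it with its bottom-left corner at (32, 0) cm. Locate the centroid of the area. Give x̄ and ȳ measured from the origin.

x̄ = 45.00 cm, ȳ = 122.92 cm

web: A = 26 × 170 = 4420.00, centroid at (45.00, 85.00).
flange: A = 90 × 30 = 2700.00, centroid at (45.00, 185.00).
ΣA = 7120.00 cm², ΣAx̄ = 320400.00 cm³, ΣAȳ = 875200.00 cm³.
x̄ = 320400.00/7120.00 = 45.00 cm; ȳ = 875200.00/7120.00 = 122.92 cm.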